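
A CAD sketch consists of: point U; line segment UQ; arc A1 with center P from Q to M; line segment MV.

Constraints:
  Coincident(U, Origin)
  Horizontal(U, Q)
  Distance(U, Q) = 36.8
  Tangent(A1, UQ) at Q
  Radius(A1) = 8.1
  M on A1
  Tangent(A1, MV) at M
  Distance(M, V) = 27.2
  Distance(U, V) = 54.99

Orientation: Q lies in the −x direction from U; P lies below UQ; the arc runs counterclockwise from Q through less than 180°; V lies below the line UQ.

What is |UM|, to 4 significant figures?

45.75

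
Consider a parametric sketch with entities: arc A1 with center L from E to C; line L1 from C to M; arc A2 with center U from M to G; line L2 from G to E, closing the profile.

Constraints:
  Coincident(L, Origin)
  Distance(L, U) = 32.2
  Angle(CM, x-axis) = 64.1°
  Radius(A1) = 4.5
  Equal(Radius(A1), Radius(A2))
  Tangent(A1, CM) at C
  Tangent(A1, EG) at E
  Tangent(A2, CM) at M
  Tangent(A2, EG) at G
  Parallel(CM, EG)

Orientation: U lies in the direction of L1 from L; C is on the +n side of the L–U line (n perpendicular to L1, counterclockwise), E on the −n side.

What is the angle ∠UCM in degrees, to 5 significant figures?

7.9556°

The slot axis is L1's direction at 64.1°, so u = (cos 64.1°, sin 64.1°) = (0.43680, 0.89956) and n = (−sin 64.1°, cos 64.1°) = (-0.89956, 0.43680). L is at the origin and U lies 32.2 along u from L, so U = 32.2·u = (14.065, 28.966). Tangency of A1 to both parallel lines with radius 4.5 puts C and E at L ± 4.5·n: C = (-4.0480, 1.9656), E = (4.0480, -1.9656). Equal radii place M and G the same way about U: M = U + 4.5·n = (10.017, 30.931), G = U − 4.5·n = (18.113, 27.000). Then cos ∠UCM = CU·CM / (|CU||CM|), giving 7.9556°.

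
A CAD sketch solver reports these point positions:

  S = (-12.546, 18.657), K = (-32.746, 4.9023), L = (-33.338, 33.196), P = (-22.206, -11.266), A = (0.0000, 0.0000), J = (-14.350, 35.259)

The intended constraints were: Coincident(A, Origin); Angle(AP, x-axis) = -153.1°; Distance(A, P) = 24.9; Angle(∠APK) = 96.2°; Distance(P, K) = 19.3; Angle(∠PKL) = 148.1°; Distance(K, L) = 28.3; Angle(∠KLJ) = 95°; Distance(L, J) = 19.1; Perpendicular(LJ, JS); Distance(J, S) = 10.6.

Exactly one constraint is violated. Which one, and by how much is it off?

Distance(J, S) = 10.6 — off by 6.10.

A = (0.00, 0.00) ✓; AP at -153.1° ✓; |AP| = 24.90 ✓; ∠APK = 96.20° ✓; |PK| = 19.30 ✓; ∠PKL = 148.1° ✓; |KL| = 28.30 ✓; ∠KLJ = 95.00° ✓; |LJ| = 19.10 ✓; ∠(LJ, JS) = 90.00° ✓; |JS| = 16.70 ✗.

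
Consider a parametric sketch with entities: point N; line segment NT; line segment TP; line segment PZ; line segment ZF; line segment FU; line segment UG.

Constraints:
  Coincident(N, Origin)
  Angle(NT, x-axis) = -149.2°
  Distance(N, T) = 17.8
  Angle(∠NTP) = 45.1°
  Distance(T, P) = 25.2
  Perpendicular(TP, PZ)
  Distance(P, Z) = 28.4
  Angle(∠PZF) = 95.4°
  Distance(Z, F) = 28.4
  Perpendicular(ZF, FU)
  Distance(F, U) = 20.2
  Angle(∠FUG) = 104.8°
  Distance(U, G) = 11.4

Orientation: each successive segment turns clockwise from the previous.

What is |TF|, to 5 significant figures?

31.224

The perpendicularity gives PZ at right angles to TP, so PZ runs at -14.100°; with |PZ| = 28.4, Z = (18.394, 8.4077). ∠PZF = 95.4° gives ZF at -98.700° from the x-axis; with |ZF| = 28.4, F = (14.098, -19.665). Then |TF| = |F − T| = 31.224.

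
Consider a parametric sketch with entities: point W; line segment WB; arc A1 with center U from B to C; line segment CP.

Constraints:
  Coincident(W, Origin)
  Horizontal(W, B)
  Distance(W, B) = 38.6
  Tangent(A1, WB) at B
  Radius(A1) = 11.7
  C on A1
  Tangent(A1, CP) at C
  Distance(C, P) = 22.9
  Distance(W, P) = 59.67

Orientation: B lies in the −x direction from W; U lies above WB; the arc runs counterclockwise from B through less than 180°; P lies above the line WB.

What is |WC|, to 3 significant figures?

36.9

Checks: W = (0.00, 0.00) ✓; |UC| = 11.70 ✓; ∠(UC, CP) = 90.00° ✓; |CP| = 22.90 ✓; |WP| = 59.67 ✓.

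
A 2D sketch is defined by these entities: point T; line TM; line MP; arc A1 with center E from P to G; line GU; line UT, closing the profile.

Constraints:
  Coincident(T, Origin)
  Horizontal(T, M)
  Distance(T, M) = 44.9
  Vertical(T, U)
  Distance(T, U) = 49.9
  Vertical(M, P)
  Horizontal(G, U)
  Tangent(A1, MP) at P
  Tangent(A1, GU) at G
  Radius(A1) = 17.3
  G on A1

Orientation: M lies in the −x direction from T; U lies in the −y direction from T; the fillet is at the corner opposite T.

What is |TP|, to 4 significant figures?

55.49

The virtual corner opposite T is at (-44.90, -49.90). A1 meets MP tangentially, so EP is at right angles to MP and the tangent condition forces EG to be normal to GU, with radius 17.3, so the center E sits 17.3 in from both sides at E = (-27.60, -32.60). That places the tangent points at P = (-44.90, -32.60) on MP and G = (-27.60, -49.90) on GU. Then |TP| = |P − T| = 55.49.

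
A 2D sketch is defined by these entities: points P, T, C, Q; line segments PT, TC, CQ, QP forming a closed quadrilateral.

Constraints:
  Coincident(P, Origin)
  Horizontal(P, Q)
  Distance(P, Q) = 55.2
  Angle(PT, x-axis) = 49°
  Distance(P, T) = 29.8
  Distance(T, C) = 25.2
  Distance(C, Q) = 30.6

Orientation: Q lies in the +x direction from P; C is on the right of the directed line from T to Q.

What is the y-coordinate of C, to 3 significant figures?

-2.18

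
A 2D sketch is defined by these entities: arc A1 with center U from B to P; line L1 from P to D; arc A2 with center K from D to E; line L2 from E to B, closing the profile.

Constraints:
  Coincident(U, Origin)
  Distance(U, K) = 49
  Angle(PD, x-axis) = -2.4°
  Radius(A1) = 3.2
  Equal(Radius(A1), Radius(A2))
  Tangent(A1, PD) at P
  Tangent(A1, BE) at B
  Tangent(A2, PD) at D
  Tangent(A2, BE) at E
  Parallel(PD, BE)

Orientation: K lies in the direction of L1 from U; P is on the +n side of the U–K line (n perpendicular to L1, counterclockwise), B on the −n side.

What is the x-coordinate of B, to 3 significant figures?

-0.134

The slot axis is L1's direction at -2.4°, so u = (cos -2.4°, sin -2.4°) = (0.999, -0.0419) and n = (−sin -2.4°, cos -2.4°) = (0.0419, 0.999). U is at the origin and K lies 49.0 along u from U, so K = 49.0·u = (49.0, -2.05). Tangency of A1 to both parallel lines with radius 3.2 puts P and B at U ± 3.2·n: P = (0.134, 3.20), B = (-0.134, -3.20). So B.x = -0.134.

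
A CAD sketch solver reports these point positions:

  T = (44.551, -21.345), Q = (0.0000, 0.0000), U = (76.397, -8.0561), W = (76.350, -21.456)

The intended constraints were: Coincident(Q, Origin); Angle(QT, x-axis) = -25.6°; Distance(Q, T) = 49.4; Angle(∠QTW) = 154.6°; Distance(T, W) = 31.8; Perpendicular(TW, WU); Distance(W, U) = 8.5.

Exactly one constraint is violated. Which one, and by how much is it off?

Distance(W, U) = 8.5 — off by 4.90.

Q = (0.00, 0.00) ✓; QT at -25.60° ✓; |QT| = 49.40 ✓; ∠QTW = 154.6° ✓; |TW| = 31.80 ✓; ∠(TW, WU) = 90.00° ✓; |WU| = 13.40 ✗.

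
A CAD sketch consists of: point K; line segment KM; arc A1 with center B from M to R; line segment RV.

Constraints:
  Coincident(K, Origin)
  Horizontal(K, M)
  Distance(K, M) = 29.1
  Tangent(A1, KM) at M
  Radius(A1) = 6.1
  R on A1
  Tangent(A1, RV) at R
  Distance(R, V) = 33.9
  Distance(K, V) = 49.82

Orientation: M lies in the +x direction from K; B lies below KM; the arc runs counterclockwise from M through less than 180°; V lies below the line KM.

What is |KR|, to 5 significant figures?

24.175

Checks: |BM| = 6.100 ✓; |BR| = 6.100 ✓; ∠(BR, RV) = 90.00° ✓; |RV| = 33.90 ✓; |KV| = 49.82 ✓.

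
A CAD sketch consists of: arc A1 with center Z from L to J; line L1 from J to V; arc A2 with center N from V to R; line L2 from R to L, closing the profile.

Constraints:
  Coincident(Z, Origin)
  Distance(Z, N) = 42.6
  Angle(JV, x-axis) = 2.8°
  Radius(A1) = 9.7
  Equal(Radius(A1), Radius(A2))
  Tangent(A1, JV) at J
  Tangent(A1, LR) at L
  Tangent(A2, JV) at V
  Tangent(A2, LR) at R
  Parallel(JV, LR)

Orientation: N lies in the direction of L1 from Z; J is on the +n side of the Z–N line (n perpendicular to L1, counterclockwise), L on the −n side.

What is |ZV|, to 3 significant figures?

43.7

Tangency of A1 to both parallel lines with radius 9.7 puts J and L at Z ± 9.7·n: J = (-0.474, 9.69), L = (0.474, -9.69). Equal radii place V and R the same way about N: V = N + 9.7·n = (42.1, 11.8), R = N − 9.7·n = (43.0, -7.61). Then |ZV| = |V − Z| = 43.7.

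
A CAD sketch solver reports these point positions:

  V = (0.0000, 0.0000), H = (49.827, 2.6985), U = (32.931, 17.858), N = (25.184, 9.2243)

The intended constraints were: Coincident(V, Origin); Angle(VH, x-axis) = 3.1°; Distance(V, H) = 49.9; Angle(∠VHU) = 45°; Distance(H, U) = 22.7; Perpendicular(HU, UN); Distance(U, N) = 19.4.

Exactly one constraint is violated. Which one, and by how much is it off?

Distance(U, N) = 19.4 — off by 7.80.

V = (0.00, 0.00) ✓; VH at 3.100° ✓; |VH| = 49.90 ✓; ∠VHU = 45.00° ✓; |HU| = 22.70 ✓; ∠(HU, UN) = 90.00° ✓; |UN| = 11.60 ✗.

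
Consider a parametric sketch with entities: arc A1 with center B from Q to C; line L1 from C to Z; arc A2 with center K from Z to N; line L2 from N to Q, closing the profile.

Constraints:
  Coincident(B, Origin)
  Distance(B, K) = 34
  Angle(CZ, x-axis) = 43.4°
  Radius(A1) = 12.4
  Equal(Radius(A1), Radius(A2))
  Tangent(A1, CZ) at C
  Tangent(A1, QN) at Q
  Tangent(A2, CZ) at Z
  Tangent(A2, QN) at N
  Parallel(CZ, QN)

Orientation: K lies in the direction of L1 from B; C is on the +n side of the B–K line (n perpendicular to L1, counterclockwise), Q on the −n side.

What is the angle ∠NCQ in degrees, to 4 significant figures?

53.89°

The slot axis is L1's direction at 43.4°, so u = (cos 43.4°, sin 43.4°) = (0.7266, 0.6871) and n = (−sin 43.4°, cos 43.4°) = (-0.6871, 0.7266). B is at the origin and K lies 34.0 along u from B, so K = 34.0·u = (24.70, 23.36). Tangency of A1 to both parallel lines with radius 12.4 puts C and Q at B ± 12.4·n: C = (-8.520, 9.010), Q = (8.520, -9.010). Equal radii place Z and N the same way about K: Z = K + 12.4·n = (16.18, 32.37), N = K − 12.4·n = (33.22, 14.35). Then cos ∠NCQ = CN·CQ / (|CN||CQ|), giving 53.89°.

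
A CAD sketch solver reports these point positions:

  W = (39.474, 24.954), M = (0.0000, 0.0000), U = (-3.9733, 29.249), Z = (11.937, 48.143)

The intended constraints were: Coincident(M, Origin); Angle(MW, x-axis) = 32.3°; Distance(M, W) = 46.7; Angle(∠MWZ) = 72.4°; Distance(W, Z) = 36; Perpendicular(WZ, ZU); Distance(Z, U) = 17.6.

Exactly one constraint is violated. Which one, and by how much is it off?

Distance(Z, U) = 17.6 — off by 7.10.

M = (0.00, 0.00) ✓; MW at 32.30° ✓; |MW| = 46.70 ✓; ∠MWZ = 72.40° ✓; |WZ| = 36.00 ✓; ∠(WZ, ZU) = 90.00° ✓; |ZU| = 24.70 ✗.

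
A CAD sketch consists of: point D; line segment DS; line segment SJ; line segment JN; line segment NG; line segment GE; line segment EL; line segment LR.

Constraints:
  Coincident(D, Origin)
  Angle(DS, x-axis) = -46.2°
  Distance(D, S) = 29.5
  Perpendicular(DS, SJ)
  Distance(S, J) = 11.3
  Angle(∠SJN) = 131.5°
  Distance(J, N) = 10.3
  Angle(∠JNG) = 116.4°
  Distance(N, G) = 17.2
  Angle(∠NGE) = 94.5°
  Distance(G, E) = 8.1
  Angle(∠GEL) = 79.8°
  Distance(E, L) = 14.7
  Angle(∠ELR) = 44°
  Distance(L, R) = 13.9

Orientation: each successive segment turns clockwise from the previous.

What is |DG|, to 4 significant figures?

13.04

D is at the origin; DS runs at -46.2° with length 29.5, so S = (20.42, -21.29). DS ⟂ SJ, so SJ runs at -136.2°; with |SJ| = 11.3, J = (12.26, -29.11). ∠SJN = 131.5° gives JN at 175.3° from the x-axis; with |JN| = 10.3, N = (1.997, -28.27). ∠JNG = 116.4° gives NG at 111.7° from the x-axis; with |NG| = 17.2, G = (-4.363, -12.29). Then |DG| = |G − D| = 13.04.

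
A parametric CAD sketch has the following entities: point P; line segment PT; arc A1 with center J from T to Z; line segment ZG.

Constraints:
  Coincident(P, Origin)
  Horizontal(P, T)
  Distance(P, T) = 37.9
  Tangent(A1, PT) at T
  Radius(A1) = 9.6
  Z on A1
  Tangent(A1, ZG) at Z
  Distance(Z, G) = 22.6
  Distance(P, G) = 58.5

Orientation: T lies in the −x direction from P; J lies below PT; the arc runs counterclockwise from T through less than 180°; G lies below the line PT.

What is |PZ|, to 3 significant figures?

48.3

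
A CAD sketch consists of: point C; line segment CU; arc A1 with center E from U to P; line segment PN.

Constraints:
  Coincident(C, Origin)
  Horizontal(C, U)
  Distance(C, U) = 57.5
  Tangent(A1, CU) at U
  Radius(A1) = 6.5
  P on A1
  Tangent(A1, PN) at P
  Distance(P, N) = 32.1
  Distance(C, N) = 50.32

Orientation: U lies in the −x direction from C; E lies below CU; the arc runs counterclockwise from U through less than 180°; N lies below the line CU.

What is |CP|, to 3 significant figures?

62.9

Checks: |EP| = 6.500 ✓; ∠(EP, PN) = 90.00° ✓; |PN| = 32.10 ✓; |CN| = 50.32 ✓.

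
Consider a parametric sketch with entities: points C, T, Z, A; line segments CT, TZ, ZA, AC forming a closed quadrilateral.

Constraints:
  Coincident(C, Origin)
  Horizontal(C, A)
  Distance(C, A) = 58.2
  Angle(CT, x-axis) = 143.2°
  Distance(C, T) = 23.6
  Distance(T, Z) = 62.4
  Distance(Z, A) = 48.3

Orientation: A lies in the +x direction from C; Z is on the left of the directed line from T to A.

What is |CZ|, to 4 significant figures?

56.39

C is at the origin; C and A share the same y with |CA| = 58.2 and A in +x, so A = (58.2, 0). CT runs at 143.2° with |CT| = 23.6, so T = (-18.90, 14.14). Z is determined by |TZ| = 62.4 and |ZA| = 48.3 together: it lies at the intersection of circle(T, 62.4) and circle(A, 48.3). With |TA| = 78.38, the foot of the radical line on TA is 49.15 from T and the perpendicular offset is √(62.4² − 49.15²) = 38.45. Taking the left-of-TA solution: Z = (36.38, 43.09).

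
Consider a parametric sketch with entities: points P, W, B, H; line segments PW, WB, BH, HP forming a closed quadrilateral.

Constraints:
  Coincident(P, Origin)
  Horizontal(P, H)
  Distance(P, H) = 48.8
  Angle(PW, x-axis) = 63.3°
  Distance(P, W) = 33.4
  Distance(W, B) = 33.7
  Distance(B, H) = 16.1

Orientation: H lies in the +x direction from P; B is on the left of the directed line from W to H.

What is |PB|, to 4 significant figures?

48.29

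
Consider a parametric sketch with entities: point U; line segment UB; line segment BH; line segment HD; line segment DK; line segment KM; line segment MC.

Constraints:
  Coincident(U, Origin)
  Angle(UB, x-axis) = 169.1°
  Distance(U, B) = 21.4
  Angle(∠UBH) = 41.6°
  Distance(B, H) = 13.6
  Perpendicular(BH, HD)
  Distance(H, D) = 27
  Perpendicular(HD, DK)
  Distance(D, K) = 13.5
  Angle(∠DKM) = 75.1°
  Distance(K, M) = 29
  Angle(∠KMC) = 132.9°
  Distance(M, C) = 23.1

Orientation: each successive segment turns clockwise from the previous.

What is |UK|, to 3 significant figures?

20.4

U is at the origin; UB runs at 169.1° with length 21.4, so B = (-21.0, 4.05). ∠UBH = 41.6° gives BH at 30.7° from the x-axis; with |BH| = 13.6, H = (-9.32, 11.0). BH is perpendicular to HD, so HD runs at -59.3°; with |HD| = 27.0, D = (4.46, -12.2). The perpendicularity gives DK at right angles to HD, so DK runs at -149°; with |DK| = 13.5, K = (-7.14, -19.1). Then |UK| = |K − U| = 20.4.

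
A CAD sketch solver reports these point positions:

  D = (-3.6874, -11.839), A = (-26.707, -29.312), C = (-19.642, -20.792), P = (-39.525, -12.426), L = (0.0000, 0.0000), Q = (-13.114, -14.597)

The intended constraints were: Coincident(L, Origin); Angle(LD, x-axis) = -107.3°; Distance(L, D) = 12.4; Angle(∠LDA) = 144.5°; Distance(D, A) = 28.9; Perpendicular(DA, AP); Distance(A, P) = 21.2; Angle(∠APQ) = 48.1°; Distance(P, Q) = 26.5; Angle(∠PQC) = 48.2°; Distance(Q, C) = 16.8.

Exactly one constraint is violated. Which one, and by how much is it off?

Distance(Q, C) = 16.8 — off by 7.80.

L = (0.00, 0.00) ✓; LD at -107.3° ✓; |LD| = 12.40 ✓; ∠LDA = 144.5° ✓; |DA| = 28.90 ✓; ∠(DA, AP) = 90.00° ✓; |AP| = 21.20 ✓; ∠APQ = 48.10° ✓; |PQ| = 26.50 ✓; ∠PQC = 48.20° ✓; |QC| = 9.000 ✗.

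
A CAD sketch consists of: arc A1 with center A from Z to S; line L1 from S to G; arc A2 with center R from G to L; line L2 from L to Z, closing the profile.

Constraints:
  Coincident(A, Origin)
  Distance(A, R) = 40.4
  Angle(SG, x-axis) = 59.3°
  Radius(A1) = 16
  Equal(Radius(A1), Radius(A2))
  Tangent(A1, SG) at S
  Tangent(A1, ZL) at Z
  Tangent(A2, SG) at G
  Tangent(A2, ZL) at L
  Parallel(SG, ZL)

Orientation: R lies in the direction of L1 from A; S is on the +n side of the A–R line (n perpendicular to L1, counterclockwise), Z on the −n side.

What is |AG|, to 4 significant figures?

43.45

Tangency of A1 to both parallel lines with radius 16.0 puts S and Z at A ± 16.0·n: S = (-13.76, 8.169), Z = (13.76, -8.169). Equal radii place G and L the same way about R: G = R + 16.0·n = (6.868, 42.91), L = R − 16.0·n = (34.38, 26.57). Then |AG| = |G − A| = 43.45.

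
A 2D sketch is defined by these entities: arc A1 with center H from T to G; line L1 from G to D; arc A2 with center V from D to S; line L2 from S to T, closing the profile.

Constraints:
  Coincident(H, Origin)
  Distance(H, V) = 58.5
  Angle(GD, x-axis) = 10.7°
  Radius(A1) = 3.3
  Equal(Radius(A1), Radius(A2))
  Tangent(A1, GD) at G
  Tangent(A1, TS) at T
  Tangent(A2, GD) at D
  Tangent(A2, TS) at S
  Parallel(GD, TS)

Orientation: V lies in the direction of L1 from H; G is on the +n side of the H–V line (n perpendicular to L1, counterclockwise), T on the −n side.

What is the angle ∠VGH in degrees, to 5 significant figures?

86.771°

H is at the origin and V lies 58.5 along u from H, so V = 58.5·u = (57.483, 10.861). Tangency of A1 to both parallel lines with radius 3.3 puts G and T at H ± 3.3·n: G = (-0.61270, 3.2426), T = (0.61270, -3.2426). Then cos ∠VGH = GV·GH / (|GV||GH|), giving 86.771°.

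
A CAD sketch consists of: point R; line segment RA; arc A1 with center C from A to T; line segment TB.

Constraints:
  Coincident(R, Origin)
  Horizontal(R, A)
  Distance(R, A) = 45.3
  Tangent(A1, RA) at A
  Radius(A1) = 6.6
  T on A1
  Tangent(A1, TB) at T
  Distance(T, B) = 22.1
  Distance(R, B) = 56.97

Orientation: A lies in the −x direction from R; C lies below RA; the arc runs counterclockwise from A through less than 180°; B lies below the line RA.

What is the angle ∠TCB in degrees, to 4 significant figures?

73.37°

Checks: ∠(CA, AR) = 90.00° ✓; |CT| = 6.600 ✓; ∠(CT, TB) = 90.00° ✓; |TB| = 22.10 ✓; |RB| = 56.97 ✓.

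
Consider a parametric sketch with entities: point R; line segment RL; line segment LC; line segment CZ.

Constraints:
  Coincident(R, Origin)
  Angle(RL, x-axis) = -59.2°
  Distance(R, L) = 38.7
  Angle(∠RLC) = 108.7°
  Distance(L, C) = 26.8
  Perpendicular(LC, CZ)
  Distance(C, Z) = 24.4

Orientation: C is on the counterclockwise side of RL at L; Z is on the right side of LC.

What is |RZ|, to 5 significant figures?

72.562

R is at the origin; RL runs at -59.2° with length 38.7, so L = 38.7·(cos -59.2°, sin -59.2°) = (19.816, -33.242). ∠RLC = 108.7°, so LC runs at -59.2° + (180° − 108.7°) = 12.100° from the x-axis; with |LC| = 26.8, C = L + 26.8·(cos 12.100°, sin 12.100°) = (46.021, -27.624). LC ⟂ CZ; with |CZ| = 24.4 on the right of LC, Z = C + 24.4·(0.20962, -0.97778) = (51.135, -51.482). Then |RZ| = |Z − R| = 72.562.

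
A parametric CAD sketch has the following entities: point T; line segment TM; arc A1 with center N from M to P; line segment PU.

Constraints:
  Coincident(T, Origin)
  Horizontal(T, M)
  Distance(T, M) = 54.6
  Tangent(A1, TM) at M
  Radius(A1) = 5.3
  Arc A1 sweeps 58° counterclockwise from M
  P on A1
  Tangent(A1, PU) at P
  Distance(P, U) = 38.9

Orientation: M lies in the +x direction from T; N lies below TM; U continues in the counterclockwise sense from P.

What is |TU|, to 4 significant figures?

46.14

On A1, M sits at bearing 90° from N; a 58° counterclockwise sweep puts P at bearing 148°, so P = N + 5.3·(cos 148°, sin 148°) = (50.11, -2.491). The tangent condition forces NP to be normal to PU, so PU runs along (−sin 148°, cos 148°); with |PU| = 38.9, U = (29.49, -35.48). Then |TU| = |U − T| = 46.14.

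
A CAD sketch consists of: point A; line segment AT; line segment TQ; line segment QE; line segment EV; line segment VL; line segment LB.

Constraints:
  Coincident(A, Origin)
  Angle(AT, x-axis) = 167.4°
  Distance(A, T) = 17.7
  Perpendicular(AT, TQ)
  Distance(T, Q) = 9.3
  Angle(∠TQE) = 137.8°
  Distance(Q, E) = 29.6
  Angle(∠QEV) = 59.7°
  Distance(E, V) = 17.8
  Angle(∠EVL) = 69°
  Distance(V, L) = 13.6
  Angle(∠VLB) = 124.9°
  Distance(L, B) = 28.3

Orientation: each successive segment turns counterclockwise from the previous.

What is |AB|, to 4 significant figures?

44.40

A is at the origin; AT runs at 167.4° with length 17.7, so T = (-17.27, 3.861). The perpendicularity gives TQ at right angles to AT, so TQ runs at -102.6°; with |TQ| = 9.3, Q = (-19.30, -5.215). ∠TQE = 137.8° gives QE at -60.40° from the x-axis; with |QE| = 29.6, E = (-4.682, -30.95). ∠QEV = 59.7° gives EV at 59.90° from the x-axis; with |EV| = 17.8, V = (4.245, -15.55). ∠EVL = 69.0° gives VL at 170.9° from the x-axis; with |VL| = 13.6, L = (-9.184, -13.40). ∠VLB = 124.9° gives LB at -134.0° from the x-axis; with |LB| = 28.3, B = (-28.84, -33.76). Then |AB| = |B − A| = 44.40.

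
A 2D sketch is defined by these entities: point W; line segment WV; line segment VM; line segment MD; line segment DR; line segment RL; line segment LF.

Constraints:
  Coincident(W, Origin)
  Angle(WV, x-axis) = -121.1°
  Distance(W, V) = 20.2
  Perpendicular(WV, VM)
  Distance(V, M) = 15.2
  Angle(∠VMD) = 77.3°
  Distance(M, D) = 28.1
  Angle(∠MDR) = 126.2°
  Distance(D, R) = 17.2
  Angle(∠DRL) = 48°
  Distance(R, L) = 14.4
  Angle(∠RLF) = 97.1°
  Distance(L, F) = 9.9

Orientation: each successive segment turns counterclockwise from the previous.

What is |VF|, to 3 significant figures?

23.8

∠DRL = 48.0° gives RL at -103° from the x-axis; with |RL| = 14.4, L = (-1.65, 1.48). ∠RLF = 97.1° gives LF at -19.7° from the x-axis; with |LF| = 9.9, F = (7.67, -1.85). Then |VF| = |F − V| = 23.8.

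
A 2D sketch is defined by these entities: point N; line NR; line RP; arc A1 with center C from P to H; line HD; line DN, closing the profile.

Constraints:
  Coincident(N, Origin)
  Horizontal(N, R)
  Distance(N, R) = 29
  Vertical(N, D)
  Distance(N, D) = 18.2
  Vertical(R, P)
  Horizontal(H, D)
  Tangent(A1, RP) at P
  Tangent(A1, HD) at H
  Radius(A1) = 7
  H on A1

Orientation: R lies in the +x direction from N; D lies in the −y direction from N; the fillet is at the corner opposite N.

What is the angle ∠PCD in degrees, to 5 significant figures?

162.35°

The virtual corner opposite N is at (29.000, -18.200). A1 meets RP tangentially, so CP is at right angles to RP and since A1 is tangent to HD there, CH ⟂ HD, with radius 7.0, so the center C sits 7.0 in from both sides at C = (22.000, -11.200). That places the tangent points at P = (29.000, -11.200) on RP and H = (22.000, -18.200) on HD. Then cos ∠PCD = CP·CD / (|CP||CD|), giving 162.35°.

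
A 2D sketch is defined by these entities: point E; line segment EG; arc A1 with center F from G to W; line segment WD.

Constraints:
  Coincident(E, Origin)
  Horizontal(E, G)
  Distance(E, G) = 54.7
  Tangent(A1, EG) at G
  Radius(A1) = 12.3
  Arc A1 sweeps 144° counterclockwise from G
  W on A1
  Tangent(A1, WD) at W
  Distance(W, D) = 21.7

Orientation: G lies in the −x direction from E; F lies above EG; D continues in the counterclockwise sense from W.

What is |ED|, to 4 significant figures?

73.85

E is at the origin; EG is horizontal with |EG| = 54.7 and G on the −x side, so G = (-54.70, 0.000). Since A1 is tangent to EG there, FG ⟂ EG, so F = G + (0, 12.3) = (-54.70, 12.30). On A1, G sits at bearing -90° from F; a 144° counterclockwise sweep puts W at bearing 54°, so W = F + 12.3·(cos 54°, sin 54°) = (-47.47, 22.25). Tangency of A1 to WD means the radius FW is perpendicular to WD, so WD runs along (−sin 54°, cos 54°); with |WD| = 21.7, D = (-65.03, 35.01). Then |ED| = |D − E| = 73.85.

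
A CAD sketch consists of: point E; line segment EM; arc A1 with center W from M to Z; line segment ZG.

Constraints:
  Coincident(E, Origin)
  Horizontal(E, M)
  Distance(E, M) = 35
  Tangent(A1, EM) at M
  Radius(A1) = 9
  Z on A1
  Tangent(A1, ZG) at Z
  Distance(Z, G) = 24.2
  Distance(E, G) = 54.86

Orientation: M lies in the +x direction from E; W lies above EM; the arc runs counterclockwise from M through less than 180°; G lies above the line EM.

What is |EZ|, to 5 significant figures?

44.943

Checks: |WZ| = 9.000 ✓; ∠(WZ, ZG) = 90.00° ✓; |ZG| = 24.20 ✓; |EG| = 54.86 ✓.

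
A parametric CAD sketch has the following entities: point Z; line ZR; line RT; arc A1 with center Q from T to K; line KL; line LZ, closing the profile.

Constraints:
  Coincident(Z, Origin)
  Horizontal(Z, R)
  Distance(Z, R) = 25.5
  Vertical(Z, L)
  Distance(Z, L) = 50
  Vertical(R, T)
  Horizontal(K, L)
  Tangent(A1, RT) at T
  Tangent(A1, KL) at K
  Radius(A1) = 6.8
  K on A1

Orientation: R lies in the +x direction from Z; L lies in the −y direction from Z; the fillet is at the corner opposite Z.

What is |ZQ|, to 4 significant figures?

47.07

Z is at the origin; Z and R share the same y with |ZR| = 25.5 and R on the +x side, so R = (25.50, 0.000). ZL is vertical with |ZL| = 50.0 and L on the −y side, so L = (0.000, -50.00). The virtual corner opposite Z is at (25.50, -50.00). The tangent condition forces QT to be normal to RT and tangency of A1 to KL means the radius QK is perpendicular to KL, with radius 6.8, so the center Q sits 6.8 in from both sides at Q = (18.70, -43.20). Then |ZQ| = |Q − Z| = 47.07.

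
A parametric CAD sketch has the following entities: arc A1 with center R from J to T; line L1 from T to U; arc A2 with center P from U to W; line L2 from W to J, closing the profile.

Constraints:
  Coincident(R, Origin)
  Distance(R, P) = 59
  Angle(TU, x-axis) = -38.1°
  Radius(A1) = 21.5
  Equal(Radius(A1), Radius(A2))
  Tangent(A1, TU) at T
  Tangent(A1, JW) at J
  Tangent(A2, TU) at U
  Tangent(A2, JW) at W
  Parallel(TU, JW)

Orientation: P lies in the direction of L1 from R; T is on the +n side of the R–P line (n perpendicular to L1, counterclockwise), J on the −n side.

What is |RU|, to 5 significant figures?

62.795

Tangency of A1 to both parallel lines with radius 21.5 puts T and J at R ± 21.5·n: T = (13.266, 16.919), J = (-13.266, -16.919). Equal radii place U and W the same way about P: U = P + 21.5·n = (59.695, -19.486), W = P − 21.5·n = (33.163, -53.324). Then |RU| = |U − R| = 62.795.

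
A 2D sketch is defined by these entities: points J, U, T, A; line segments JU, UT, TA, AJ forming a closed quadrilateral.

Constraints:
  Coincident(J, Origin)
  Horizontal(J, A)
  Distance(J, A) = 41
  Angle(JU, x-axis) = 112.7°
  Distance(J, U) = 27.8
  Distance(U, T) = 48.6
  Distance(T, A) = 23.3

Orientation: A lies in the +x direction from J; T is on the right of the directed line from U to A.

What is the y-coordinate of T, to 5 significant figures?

-11.428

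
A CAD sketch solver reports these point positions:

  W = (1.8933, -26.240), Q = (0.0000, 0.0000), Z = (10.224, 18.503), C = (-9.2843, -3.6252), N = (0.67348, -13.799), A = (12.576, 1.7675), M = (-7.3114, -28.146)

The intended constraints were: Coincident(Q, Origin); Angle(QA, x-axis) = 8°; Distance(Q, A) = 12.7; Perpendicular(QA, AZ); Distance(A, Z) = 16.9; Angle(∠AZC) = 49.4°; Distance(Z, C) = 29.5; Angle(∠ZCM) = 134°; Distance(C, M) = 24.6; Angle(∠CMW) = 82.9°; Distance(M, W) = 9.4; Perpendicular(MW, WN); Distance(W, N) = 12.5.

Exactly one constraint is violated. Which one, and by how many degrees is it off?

Perpendicular(MW, WN) — off by 6.10°.

Q = (0.00, 0.00) ✓; QA at 8.000° ✓; |QA| = 12.70 ✓; ∠(QA, AZ) = 90.00° ✓; |AZ| = 16.90 ✓; ∠AZC = 49.40° ✓; |ZC| = 29.50 ✓; ∠ZCM = 134.0° ✓; |CM| = 24.60 ✓; ∠CMW = 82.90° ✓; |MW| = 9.400 ✓; ∠(MW, WN) = 83.90° ✗; |WN| = 12.50 ✓.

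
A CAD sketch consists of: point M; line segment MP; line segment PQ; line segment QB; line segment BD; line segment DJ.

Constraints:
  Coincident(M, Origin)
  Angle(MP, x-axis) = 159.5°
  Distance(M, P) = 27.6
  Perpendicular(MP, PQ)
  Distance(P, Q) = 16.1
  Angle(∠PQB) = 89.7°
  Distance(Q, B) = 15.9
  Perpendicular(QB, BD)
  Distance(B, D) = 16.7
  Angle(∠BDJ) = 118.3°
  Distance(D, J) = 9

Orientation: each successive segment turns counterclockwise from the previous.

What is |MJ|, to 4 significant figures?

20.34

M is at the origin; MP runs at 159.5° with length 27.6, so P = (-25.85, 9.666). The perpendicularity gives PQ at right angles to MP, so PQ runs at -110.5°; with |PQ| = 16.1, Q = (-31.49, -5.415). ∠PQB = 89.7° gives QB at -20.20° from the x-axis; with |QB| = 15.9, B = (-16.57, -10.90). The perpendicularity gives BD at right angles to QB, so BD runs at 69.80°; with |BD| = 16.7, D = (-10.80, 4.768). ∠BDJ = 118.3° gives DJ at 131.5° from the x-axis; with |DJ| = 9.0, J = (-16.77, 11.51). Then |MJ| = |J − M| = 20.34.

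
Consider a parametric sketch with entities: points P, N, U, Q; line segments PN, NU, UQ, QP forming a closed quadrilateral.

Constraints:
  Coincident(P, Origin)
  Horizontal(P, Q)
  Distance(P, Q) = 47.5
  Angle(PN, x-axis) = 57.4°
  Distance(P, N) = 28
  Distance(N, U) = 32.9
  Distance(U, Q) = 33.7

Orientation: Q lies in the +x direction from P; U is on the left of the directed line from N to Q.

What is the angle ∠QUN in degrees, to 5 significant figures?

74.006°

Checks: |NU| = 32.90 ✓; |UQ| = 33.70 ✓.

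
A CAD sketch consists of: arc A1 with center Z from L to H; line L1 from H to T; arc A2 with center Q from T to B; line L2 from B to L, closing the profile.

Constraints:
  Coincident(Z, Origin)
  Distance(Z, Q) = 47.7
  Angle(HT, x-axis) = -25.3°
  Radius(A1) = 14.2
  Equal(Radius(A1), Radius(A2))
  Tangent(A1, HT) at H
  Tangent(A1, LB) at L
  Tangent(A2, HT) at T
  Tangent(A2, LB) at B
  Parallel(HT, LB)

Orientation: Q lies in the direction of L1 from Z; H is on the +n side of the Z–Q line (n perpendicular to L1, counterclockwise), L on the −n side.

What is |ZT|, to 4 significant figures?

49.77

The slot axis is L1's direction at -25.3°, so u = (cos -25.3°, sin -25.3°) = (0.9041, -0.4274) and n = (−sin -25.3°, cos -25.3°) = (0.4274, 0.9041). Z is at the origin and Q lies 47.7 along u from Z, so Q = 47.7·u = (43.12, -20.38). Tangency of A1 to both parallel lines with radius 14.2 puts H and L at Z ± 14.2·n: H = (6.068, 12.84), L = (-6.068, -12.84). Equal radii place T and B the same way about Q: T = Q + 14.2·n = (49.19, -7.547), B = Q − 14.2·n = (37.06, -33.22). Then |ZT| = |T − Z| = 49.77.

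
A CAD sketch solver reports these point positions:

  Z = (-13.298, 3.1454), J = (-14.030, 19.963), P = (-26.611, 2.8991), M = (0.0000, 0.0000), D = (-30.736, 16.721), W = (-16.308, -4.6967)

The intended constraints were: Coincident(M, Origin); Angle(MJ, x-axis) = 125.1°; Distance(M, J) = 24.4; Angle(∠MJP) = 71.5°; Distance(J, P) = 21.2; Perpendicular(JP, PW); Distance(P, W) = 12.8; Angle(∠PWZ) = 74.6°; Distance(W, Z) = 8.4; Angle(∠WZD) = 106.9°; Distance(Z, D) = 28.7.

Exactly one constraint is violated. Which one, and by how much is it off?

Distance(Z, D) = 28.7 — off by 6.60.

M = (0.00, 0.00) ✓; MJ at 125.1° ✓; |MJ| = 24.40 ✓; ∠MJP = 71.50° ✓; |JP| = 21.20 ✓; ∠(JP, PW) = 90.00° ✓; |PW| = 12.80 ✓; ∠PWZ = 74.60° ✓; |WZ| = 8.400 ✓; ∠WZD = 106.9° ✓; |ZD| = 22.10 ✗.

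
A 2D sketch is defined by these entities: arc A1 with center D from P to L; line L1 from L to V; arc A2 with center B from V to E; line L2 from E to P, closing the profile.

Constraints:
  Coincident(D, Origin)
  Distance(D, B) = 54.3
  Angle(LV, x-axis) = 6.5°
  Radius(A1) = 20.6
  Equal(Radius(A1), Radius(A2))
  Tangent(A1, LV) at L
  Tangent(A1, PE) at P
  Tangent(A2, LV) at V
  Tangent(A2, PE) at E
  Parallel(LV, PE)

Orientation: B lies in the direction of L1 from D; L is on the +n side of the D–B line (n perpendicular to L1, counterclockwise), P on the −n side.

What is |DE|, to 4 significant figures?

58.08

Tangency of A1 to both parallel lines with radius 20.6 puts L and P at D ± 20.6·n: L = (-2.332, 20.47), P = (2.332, -20.47). Equal radii place V and E the same way about B: V = B + 20.6·n = (51.62, 26.61), E = B − 20.6·n = (56.28, -14.32). Then |DE| = |E − D| = 58.08.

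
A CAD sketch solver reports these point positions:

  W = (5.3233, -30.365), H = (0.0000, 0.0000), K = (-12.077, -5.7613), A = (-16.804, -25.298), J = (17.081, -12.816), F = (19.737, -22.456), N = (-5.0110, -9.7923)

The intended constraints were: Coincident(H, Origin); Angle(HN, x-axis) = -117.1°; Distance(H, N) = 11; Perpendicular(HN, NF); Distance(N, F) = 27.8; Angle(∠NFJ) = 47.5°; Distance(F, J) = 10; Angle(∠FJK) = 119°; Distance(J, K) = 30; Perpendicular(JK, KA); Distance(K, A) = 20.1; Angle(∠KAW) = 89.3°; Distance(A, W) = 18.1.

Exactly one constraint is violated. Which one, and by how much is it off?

Distance(A, W) = 18.1 — off by 4.60.

H = (0.00, 0.00) ✓; HN at -117.1° ✓; |HN| = 11.00 ✓; ∠(HN, NF) = 90.00° ✓; |NF| = 27.80 ✓; ∠NFJ = 47.50° ✓; |FJ| = 9.999 ✓; ∠FJK = 119.0° ✓; |JK| = 30.00 ✓; ∠(JK, KA) = 90.00° ✓; |KA| = 20.10 ✓; ∠KAW = 89.30° ✓; |AW| = 22.70 ✗.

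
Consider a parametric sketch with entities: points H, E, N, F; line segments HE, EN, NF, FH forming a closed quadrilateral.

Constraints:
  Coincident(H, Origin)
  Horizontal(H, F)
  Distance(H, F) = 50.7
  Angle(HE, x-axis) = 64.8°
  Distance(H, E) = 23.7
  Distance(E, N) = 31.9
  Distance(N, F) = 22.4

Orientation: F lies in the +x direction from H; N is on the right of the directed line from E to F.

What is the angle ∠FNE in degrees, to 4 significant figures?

114.4°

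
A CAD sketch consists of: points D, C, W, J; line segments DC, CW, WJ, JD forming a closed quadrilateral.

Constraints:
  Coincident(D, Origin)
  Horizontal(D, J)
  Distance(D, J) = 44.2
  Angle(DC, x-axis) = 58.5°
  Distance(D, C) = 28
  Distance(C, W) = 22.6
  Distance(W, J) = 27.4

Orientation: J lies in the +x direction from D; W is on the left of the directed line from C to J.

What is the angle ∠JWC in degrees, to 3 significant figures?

98.5°

D is at the origin; DJ is horizontal with |DJ| = 44.2 and J in +x, so J = (44.2, 0). DC runs at 58.5° with |DC| = 28.0, so C = (14.6, 23.9). W is determined by |CW| = 22.6 and |WJ| = 27.4 together: it lies at the intersection of circle(C, 22.6) and circle(J, 27.4). With |CJ| = 38.0, the foot of the radical line on CJ is 15.8 from C and the perpendicular offset is √(22.6² − 15.8²) = 16.1. Taking the left-of-CJ solution: W = (37.1, 26.5).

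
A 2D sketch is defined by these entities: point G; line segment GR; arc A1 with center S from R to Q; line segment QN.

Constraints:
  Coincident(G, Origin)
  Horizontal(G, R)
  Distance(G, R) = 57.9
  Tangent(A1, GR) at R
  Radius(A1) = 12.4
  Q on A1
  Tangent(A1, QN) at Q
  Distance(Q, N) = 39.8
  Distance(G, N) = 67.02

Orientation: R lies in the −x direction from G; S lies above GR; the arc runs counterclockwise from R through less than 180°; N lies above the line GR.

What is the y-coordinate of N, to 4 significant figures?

51.36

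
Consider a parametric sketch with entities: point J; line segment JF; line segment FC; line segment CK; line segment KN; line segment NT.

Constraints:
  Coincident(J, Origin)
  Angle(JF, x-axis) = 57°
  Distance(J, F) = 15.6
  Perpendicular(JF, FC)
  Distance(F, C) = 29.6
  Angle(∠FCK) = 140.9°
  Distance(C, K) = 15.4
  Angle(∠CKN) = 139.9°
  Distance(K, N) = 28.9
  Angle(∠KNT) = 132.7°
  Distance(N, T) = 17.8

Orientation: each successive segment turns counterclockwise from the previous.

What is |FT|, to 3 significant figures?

63.8

J is at the origin; JF runs at 57.0° with length 15.6, so F = (8.50, 13.1). JF ⟂ FC, so FC runs at 147°; with |FC| = 29.6, C = (-16.3, 29.2). ∠FCK = 140.9° gives CK at -174° from the x-axis; with |CK| = 15.4, K = (-31.6, 27.6). ∠CKN = 139.9° gives KN at -134° from the x-axis; with |KN| = 28.9, N = (-51.6, 6.71). ∠KNT = 132.7° gives NT at -86.5° from the x-axis; with |NT| = 17.8, T = (-50.6, -11.1). Then |FT| = |T − F| = 63.8.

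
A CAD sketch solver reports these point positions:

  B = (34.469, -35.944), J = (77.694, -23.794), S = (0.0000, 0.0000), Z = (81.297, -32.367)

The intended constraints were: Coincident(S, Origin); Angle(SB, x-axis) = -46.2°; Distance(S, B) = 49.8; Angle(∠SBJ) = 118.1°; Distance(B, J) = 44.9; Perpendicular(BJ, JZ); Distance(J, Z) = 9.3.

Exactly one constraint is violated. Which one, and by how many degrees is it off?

Perpendicular(BJ, JZ) — off by 7.10°.

S = (0.00, 0.00) ✓; SB at -46.20° ✓; |SB| = 49.80 ✓; ∠SBJ = 118.1° ✓; |BJ| = 44.90 ✓; ∠(BJ, JZ) = 82.90° ✗; |JZ| = 9.299 ✓.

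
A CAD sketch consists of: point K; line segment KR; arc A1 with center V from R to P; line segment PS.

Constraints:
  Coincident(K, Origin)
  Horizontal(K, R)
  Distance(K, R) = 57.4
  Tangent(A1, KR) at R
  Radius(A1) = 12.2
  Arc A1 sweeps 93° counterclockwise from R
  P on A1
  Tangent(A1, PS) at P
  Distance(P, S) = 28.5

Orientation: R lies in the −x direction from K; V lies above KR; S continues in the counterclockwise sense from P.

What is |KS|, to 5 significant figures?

62.348

K is at the origin; K and R share the same y with |KR| = 57.4 and R on the −x side, so R = (-57.400, 0.0000). A1 meets KR tangentially, so VR is at right angles to KR, so V = R + (0, 12.2) = (-57.400, 12.200). On A1, R sits at bearing -90° from V; a 93° counterclockwise sweep puts P at bearing 3°, so P = V + 12.2·(cos 3°, sin 3°) = (-45.217, 12.838). Since A1 is tangent to PS there, VP ⟂ PS, so PS runs along (−sin 3°, cos 3°); with |PS| = 28.5, S = (-46.708, 41.299). Then |KS| = |S − K| = 62.348.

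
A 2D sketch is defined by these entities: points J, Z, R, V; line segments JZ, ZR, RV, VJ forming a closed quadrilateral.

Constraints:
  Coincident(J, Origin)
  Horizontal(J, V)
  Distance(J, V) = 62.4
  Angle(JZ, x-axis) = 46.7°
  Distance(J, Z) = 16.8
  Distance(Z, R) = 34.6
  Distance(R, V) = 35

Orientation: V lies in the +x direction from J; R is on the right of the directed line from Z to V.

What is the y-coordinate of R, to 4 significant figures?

-16.13

Checks: |ZR| = 34.60 ✓; |RV| = 35.00 ✓.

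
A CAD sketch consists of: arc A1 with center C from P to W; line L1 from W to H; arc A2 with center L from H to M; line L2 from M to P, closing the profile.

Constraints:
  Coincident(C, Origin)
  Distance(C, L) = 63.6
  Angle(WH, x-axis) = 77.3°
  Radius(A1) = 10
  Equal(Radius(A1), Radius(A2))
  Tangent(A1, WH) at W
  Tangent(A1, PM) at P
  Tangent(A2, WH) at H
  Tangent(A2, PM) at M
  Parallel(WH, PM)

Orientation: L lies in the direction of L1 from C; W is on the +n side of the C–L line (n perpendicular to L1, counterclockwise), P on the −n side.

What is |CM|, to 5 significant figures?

64.381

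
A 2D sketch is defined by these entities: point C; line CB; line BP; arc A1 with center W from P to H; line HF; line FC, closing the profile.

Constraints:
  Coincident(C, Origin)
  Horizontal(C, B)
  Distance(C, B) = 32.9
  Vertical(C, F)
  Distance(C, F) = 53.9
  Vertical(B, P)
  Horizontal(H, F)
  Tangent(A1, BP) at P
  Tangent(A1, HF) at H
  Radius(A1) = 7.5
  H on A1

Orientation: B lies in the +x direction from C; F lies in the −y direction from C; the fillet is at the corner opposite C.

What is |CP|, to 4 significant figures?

56.88

C is at the origin; CB is horizontal with |CB| = 32.9 and B on the +x side, so B = (32.90, 0.000). CF is vertical with |CF| = 53.9 and F on the −y side, so F = (0.000, -53.90). The virtual corner opposite C is at (32.90, -53.90). Tangency of A1 to BP means the radius WP is perpendicular to BP and the tangent condition forces WH to be normal to HF, with radius 7.5, so the center W sits 7.5 in from both sides at W = (25.40, -46.40). That places the tangent points at P = (32.90, -46.40) on BP and H = (25.40, -53.90) on HF. Then |CP| = |P − C| = 56.88.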